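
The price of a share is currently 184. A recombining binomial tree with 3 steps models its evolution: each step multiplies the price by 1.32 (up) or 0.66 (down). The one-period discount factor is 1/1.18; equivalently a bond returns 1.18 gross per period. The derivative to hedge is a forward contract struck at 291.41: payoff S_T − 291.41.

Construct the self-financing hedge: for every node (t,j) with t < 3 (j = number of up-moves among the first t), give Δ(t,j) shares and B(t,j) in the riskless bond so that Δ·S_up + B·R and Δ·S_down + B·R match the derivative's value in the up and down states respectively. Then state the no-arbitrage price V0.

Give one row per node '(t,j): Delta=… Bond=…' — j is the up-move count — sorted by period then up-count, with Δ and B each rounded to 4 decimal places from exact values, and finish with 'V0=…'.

Since d<R<u, set p* = (R−d)/(u−d) = 0.7879; price each node as the discounted p*-expectation of its children.
Payoff layer (t=3): V(3,0)=-238.5107, V(3,1)=-185.6115, V(3,2)=-79.8129, V(3,3)=131.7841
(2,0): S=80.1504. Δ = (V_up−V_dn)/(S_up−S_dn) = (-185.6115−-238.5107)/(105.7985−52.8993) = 1.0000. V = [p*·-185.6115 + (1−p*)·-238.5107]/1.18 = -166.8072. B = V − Δ·S = -246.9576.
(2,1): S=160.3008. Δ = (V_up−V_dn)/(S_up−S_dn) = (-79.8129−-185.6115)/(211.5971−105.7985) = 1.0000. V = [p*·-79.8129 + (1−p*)·-185.6115]/1.18 = -86.6568. B = V − Δ·S = -246.9576.
(2,2): S=320.6016. Δ = (V_up−V_dn)/(S_up−S_dn) = (131.7841−-79.8129)/(423.1941−211.5971) = 1.0000. V = [p*·131.7841 + (1−p*)·-79.8129]/1.18 = 73.6440. B = V − Δ·S = -246.9576.
(1,0): S=121.4400. Δ = (V_up−V_dn)/(S_up−S_dn) = (-86.6568−-166.8072)/(160.3008−80.1504) = 1.0000. V = [p*·-86.6568 + (1−p*)·-166.8072]/1.18 = -87.8461. B = V − Δ·S = -209.2861.
(1,1): S=242.8800. Δ = (V_up−V_dn)/(S_up−S_dn) = (73.6440−-86.6568)/(320.6016−160.3008) = 1.0000. V = [p*·73.6440 + (1−p*)·-86.6568]/1.18 = 33.5939. B = V − Δ·S = -209.2861.
(0,0): S=184.0000. Δ = (V_up−V_dn)/(S_up−S_dn) = (33.5939−-87.8461)/(242.8800−121.4400) = 1.0000. V = [p*·33.5939 + (1−p*)·-87.8461]/1.18 = 6.6389. B = V − Δ·S = -177.3611.
Check: Δ(0,0)·S0 + B(0,0) = 6.6389 = V0.

(0,0): Delta=1.0000 Bond=-177.3611
(1,0): Delta=1.0000 Bond=-209.2861
(1,1): Delta=1.0000 Bond=-209.2861
(2,0): Delta=1.0000 Bond=-246.9576
(2,1): Delta=1.0000 Bond=-246.9576
(2,2): Delta=1.0000 Bond=-246.9576
V0=6.6389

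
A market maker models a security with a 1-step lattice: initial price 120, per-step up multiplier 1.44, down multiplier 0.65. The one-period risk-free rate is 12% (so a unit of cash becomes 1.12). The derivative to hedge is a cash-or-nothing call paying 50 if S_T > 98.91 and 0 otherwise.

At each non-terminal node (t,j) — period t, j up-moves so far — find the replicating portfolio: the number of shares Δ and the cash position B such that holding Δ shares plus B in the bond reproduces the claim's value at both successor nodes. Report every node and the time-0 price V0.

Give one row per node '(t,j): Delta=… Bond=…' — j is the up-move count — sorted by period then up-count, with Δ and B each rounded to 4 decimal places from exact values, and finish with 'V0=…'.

No-arbitrage ⇒ martingale measure with p* = (R−d)/(u−d) = 0.5949.
At expiry t=1: V(1,0)=0.0000, V(1,1)=50.0000
  t=0,j=0: stock 120.0000 → up 172.8000 (V=50.0000), down 78.0000 (V=0.0000). Price 26.5597; hedge Δ=0.5274, bond B=-36.7315.
Each (Δ,B) replicates both successor values, so the strategy is self-financing and V0 is arbitrage-free.

(0,0): Delta=0.5274 Bond=-36.7315
V0=26.5597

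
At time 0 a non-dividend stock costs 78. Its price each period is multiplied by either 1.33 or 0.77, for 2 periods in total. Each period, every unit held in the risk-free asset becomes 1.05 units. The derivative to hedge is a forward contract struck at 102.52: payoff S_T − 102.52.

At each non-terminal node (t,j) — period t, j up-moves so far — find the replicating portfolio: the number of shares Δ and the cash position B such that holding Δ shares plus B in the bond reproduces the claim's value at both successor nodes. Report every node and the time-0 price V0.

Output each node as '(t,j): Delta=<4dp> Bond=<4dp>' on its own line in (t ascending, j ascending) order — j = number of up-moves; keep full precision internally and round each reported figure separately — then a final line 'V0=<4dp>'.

(0,0): Delta=1.0000 Bond=-92.9887
(1,0): Delta=1.0000 Bond=-97.6381
(1,1): Delta=1.0000 Bond=-97.6381
V0=-14.9887

Risk-neutral probability p* = (R−d)/(u−d) = (1.05−0.77)/(1.33−0.77) = 0.5000.
At expiry t=2: V(2,0)=-56.2738, V(2,1)=-22.6402, V(2,2)=35.4542
(1,0): S=60.0600. Δ = (V_up−V_dn)/(S_up−S_dn) = (-22.6402−-56.2738)/(79.8798−46.2462) = 1.0000. V = [p*·-22.6402 + (1−p*)·-56.2738]/1.05 = -37.5781. B = V − Δ·S = -97.6381.
(1,1): S=103.7400. Δ = (V_up−V_dn)/(S_up−S_dn) = (35.4542−-22.6402)/(137.9742−79.8798) = 1.0000. V = [p*·35.4542 + (1−p*)·-22.6402]/1.05 = 6.1019. B = V − Δ·S = -97.6381.
(0,0): S=78.0000. Δ = (V_up−V_dn)/(S_up−S_dn) = (6.1019−-37.5781)/(103.7400−60.0600) = 1.0000. V = [p*·6.1019 + (1−p*)·-37.5781]/1.05 = -14.9887. B = V − Δ·S = -92.9887.
Check: Δ(0,0)·S0 + B(0,0) = -14.9887 = V0.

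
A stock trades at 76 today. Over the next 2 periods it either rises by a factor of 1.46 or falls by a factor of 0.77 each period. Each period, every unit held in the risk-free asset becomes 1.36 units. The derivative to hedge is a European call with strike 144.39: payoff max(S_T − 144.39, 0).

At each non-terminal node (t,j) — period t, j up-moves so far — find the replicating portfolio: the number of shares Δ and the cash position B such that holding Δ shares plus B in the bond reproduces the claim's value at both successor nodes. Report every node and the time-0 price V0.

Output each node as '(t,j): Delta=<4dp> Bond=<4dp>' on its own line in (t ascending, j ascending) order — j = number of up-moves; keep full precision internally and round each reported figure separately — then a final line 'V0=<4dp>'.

(0,0): Delta=0.2112 Bond=-9.0858
(1,0): Delta=0.0000 Bond=0.0000
(1,1): Delta=0.2300 Bond=-14.4511
V0=6.9619

Since d<R<u, set p* = (R−d)/(u−d) = 0.8551; price each node as the discounted p*-expectation of its children.
Terminal values V(2,·): V(2,0)=0.0000, V(2,1)=0.0000, V(2,2)=17.6116
Node (1,0) S=58.5200: V=(p*·0.0000+(1−p*)·0.0000)/1.36=0.0000; Δ=(0.0000−0.0000)/(85.4392−45.0604)=0.0000; B=V−Δ·S=0.0000
Node (1,1) S=110.9600: V=(p*·17.6116+(1−p*)·0.0000)/1.36=11.0729; Δ=(17.6116−0.0000)/(162.0016−85.4392)=0.2300; B=V−Δ·S=-14.4511
Node (0,0) S=76.0000: V=(p*·11.0729+(1−p*)·0.0000)/1.36=6.9619; Δ=(11.0729−0.0000)/(110.9600−58.5200)=0.2112; B=V−Δ·S=-9.0858
The time-0 hedge costs 6.9619, which is the no-arbitrage price.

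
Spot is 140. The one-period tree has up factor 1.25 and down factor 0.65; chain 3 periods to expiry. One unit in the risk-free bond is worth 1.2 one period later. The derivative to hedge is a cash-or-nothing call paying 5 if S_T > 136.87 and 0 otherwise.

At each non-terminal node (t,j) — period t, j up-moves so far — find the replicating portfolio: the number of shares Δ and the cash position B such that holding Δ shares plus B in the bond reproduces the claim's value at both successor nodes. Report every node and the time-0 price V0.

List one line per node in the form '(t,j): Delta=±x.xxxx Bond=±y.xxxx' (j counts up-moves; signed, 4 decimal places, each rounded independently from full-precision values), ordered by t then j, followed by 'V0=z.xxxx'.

(0,0): Delta=0.0063 Bond=1.9525
(1,0): Delta=0.0700 Bond=-3.4481
(1,1): Delta=0.0033 Bond=2.8694
(2,0): Delta=0.0000 Bond=0.0000
(2,1): Delta=0.0733 Bond=-4.5139
(2,2): Delta=0.0000 Bond=4.1667
V0=2.8366

Since d<R<u, set p* = (R−d)/(u−d) = 0.9167; price each node as the discounted p*-expectation of its children.
At expiry t=3: V(3,0)=0.0000, V(3,1)=0.0000, V(3,2)=5.0000, V(3,3)=5.0000
(2,0): S=59.1500. Δ = (V_up−V_dn)/(S_up−S_dn) = (0.0000−0.0000)/(73.9375−38.4475) = 0.0000. V = [p*·0.0000 + (1−p*)·0.0000]/1.2 = 0.0000. B = V − Δ·S = 0.0000.
(2,1): S=113.7500. Δ = (V_up−V_dn)/(S_up−S_dn) = (5.0000−0.0000)/(142.1875−73.9375) = 0.0733. V = [p*·5.0000 + (1−p*)·0.0000]/1.2 = 3.8194. B = V − Δ·S = -4.5139.
(2,2): S=218.7500. Δ = (V_up−V_dn)/(S_up−S_dn) = (5.0000−5.0000)/(273.4375−142.1875) = 0.0000. V = [p*·5.0000 + (1−p*)·5.0000]/1.2 = 4.1667. B = V − Δ·S = 4.1667.
(1,0): S=91.0000. Δ = (V_up−V_dn)/(S_up−S_dn) = (3.8194−0.0000)/(113.7500−59.1500) = 0.0700. V = [p*·3.8194 + (1−p*)·0.0000]/1.2 = 2.9176. B = V − Δ·S = -3.4481.
(1,1): S=175.0000. Δ = (V_up−V_dn)/(S_up−S_dn) = (4.1667−3.8194)/(218.7500−113.7500) = 0.0033. V = [p*·4.1667 + (1−p*)·3.8194]/1.2 = 3.4481. B = V − Δ·S = 2.8694.
(0,0): S=140.0000. Δ = (V_up−V_dn)/(S_up−S_dn) = (3.4481−2.9176)/(175.0000−91.0000) = 0.0063. V = [p*·3.4481 + (1−p*)·2.9176]/1.2 = 2.8366. B = V − Δ·S = 1.9525.
Root portfolio cost Δ·140+B reproduces V0=2.8366.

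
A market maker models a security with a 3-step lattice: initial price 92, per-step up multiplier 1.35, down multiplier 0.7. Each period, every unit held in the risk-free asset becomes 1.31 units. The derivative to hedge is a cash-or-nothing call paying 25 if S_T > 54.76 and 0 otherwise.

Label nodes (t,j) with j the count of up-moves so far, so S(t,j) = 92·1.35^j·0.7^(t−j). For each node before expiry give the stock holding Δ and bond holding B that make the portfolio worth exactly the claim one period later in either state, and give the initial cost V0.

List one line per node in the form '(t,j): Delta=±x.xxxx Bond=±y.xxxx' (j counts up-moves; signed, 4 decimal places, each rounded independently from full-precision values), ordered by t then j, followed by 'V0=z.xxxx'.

(0,0): Delta=0.0009 Bond=11.0331
(1,0): Delta=0.0281 Bond=12.7060
(1,1): Delta=0.0000 Bond=14.5679
(2,0): Delta=0.8532 Bond=-20.5520
(2,1): Delta=0.0000 Bond=19.0840
(2,2): Delta=0.0000 Bond=19.0840
V0=11.1180

Risk-neutral probability p* = (R−d)/(u−d) = (1.31−0.7)/(1.35−0.7) = 0.9385.
Terminal values V(3,·): V(3,0)=0.0000, V(3,1)=25.0000, V(3,2)=25.0000, V(3,3)=25.0000
  t=2,j=0: stock 45.0800 → up 60.8580 (V=25.0000), down 31.5560 (V=0.0000). Price 17.9096; hedge Δ=0.8532, bond B=-20.5520.
  t=2,j=1: stock 86.9400 → up 117.3690 (V=25.0000), down 60.8580 (V=25.0000). Price 19.0840; hedge Δ=0.0000, bond B=19.0840.
  t=2,j=2: stock 167.6700 → up 226.3545 (V=25.0000), down 117.3690 (V=25.0000). Price 19.0840; hedge Δ=0.0000, bond B=19.0840.
  t=1,j=0: stock 64.4000 → up 86.9400 (V=19.0840), down 45.0800 (V=17.9096). Price 14.5127; hedge Δ=0.0281, bond B=12.7060.
  t=1,j=1: stock 124.2000 → up 167.6700 (V=19.0840), down 86.9400 (V=19.0840). Price 14.5679; hedge Δ=0.0000, bond B=14.5679.
  t=0,j=0: stock 92.0000 → up 124.2000 (V=14.5679), down 64.4000 (V=14.5127). Price 11.1180; hedge Δ=0.0009, bond B=11.0331.
Root portfolio cost Δ·92+B reproduces V0=11.1180.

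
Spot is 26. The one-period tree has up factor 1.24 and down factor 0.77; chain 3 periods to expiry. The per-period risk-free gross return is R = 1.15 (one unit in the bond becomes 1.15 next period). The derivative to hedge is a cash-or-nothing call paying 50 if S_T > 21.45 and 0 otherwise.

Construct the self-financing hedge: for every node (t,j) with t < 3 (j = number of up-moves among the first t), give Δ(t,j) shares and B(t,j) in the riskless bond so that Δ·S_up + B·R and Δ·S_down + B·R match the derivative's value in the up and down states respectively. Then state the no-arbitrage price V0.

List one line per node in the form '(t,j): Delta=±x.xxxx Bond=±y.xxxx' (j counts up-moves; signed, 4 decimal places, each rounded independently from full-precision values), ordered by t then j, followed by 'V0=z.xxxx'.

(0,0): Delta=0.9580 Bond=4.8131
(1,0): Delta=3.7359 Bond=-50.0787
(1,1): Delta=0.5494 Bond=18.7068
(2,0): Delta=0.0000 Bond=0.0000
(2,1): Delta=4.2854 Bond=-71.2303
(2,2): Delta=0.0000 Bond=43.4783
V0=29.7210

Risk-neutral probability p* = (R−d)/(u−d) = (1.15−0.77)/(1.24−0.77) = 0.8085.
Terminal values V(3,·): V(3,0)=0.0000, V(3,1)=0.0000, V(3,2)=50.0000, V(3,3)=50.0000
  t=2,j=0: stock 15.4154 → up 19.1151 (V=0.0000), down 11.8699 (V=0.0000). Price 0.0000; hedge Δ=0.0000, bond B=0.0000.
  t=2,j=1: stock 24.8248 → up 30.7828 (V=50.0000), down 19.1151 (V=0.0000). Price 35.1526; hedge Δ=4.2854, bond B=-71.2303.
  t=2,j=2: stock 39.9776 → up 49.5722 (V=50.0000), down 30.7828 (V=50.0000). Price 43.4783; hedge Δ=0.0000, bond B=43.4783.
  t=1,j=0: stock 20.0200 → up 24.8248 (V=35.1526), down 15.4154 (V=0.0000). Price 24.7142; hedge Δ=3.7359, bond B=-50.0787.
  t=1,j=1: stock 32.2400 → up 39.9776 (V=43.4783), down 24.8248 (V=35.1526). Price 36.4209; hedge Δ=0.5494, bond B=18.7068.
  t=0,j=0: stock 26.0000 → up 32.2400 (V=36.4209), down 20.0200 (V=24.7142). Price 29.7210; hedge Δ=0.9580, bond B=4.8131.
Root portfolio cost Δ·26+B reproduces V0=29.7210.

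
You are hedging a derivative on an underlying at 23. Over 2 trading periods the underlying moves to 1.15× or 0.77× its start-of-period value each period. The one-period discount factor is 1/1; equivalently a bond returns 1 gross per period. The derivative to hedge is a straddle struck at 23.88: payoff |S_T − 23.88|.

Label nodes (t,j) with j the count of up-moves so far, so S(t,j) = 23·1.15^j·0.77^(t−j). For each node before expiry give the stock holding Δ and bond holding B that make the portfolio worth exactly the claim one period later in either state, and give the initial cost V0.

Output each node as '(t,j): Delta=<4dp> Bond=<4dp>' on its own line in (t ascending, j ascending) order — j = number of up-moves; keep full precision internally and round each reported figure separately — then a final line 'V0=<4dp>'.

(0,0): Delta=-0.0945 Bond=7.8441
(1,0): Delta=-1.0000 Bond=23.8800
(1,1): Delta=0.3009 Bond=-2.6141
V0=5.6699

No-arbitrage ⇒ martingale measure with p* = (R−d)/(u−d) = 0.6053.
Terminal values V(2,·): V(2,0)=10.2433, V(2,1)=3.5135, V(2,2)=6.5375
Node (1,0) S=17.7100: V=(p*·3.5135+(1−p*)·10.2433)/1=6.1700; Δ=(3.5135−10.2433)/(20.3665−13.6367)=-1.0000; B=V−Δ·S=23.8800
Node (1,1) S=26.4500: V=(p*·6.5375+(1−p*)·3.5135)/1=5.3438; Δ=(6.5375−3.5135)/(30.4175−20.3665)=0.3009; B=V−Δ·S=-2.6141
Node (0,0) S=23.0000: V=(p*·5.3438+(1−p*)·6.1700)/1=5.6699; Δ=(5.3438−6.1700)/(26.4500−17.7100)=-0.0945; B=V−Δ·S=7.8441
The time-0 hedge costs 5.6699, which is the no-arbitrage price.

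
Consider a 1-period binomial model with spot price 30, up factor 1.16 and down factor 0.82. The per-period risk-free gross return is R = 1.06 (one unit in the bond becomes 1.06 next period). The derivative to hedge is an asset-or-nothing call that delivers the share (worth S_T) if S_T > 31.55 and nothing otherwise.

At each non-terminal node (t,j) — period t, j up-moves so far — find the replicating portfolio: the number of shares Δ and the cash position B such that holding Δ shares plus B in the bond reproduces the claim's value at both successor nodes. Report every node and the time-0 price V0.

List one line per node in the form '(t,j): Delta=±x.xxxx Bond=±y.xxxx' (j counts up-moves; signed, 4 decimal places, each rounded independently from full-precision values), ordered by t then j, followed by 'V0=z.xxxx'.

(0,0): Delta=3.4118 Bond=-79.1787
V0=23.1743

Risk-neutral probability p* = (R−d)/(u−d) = (1.06−0.82)/(1.16−0.82) = 0.7059.
Terminal payoffs: V(1,0)=0.0000, V(1,1)=34.8000
(0,0): S=30.0000. Δ = (V_up−V_dn)/(S_up−S_dn) = (34.8000−0.0000)/(34.8000−24.6000) = 3.4118. V = [p*·34.8000 + (1−p*)·0.0000]/1.06 = 23.1743. B = V − Δ·S = -79.1787.
Self-financing check: at every node Δ·S+B equals the discounted successor values.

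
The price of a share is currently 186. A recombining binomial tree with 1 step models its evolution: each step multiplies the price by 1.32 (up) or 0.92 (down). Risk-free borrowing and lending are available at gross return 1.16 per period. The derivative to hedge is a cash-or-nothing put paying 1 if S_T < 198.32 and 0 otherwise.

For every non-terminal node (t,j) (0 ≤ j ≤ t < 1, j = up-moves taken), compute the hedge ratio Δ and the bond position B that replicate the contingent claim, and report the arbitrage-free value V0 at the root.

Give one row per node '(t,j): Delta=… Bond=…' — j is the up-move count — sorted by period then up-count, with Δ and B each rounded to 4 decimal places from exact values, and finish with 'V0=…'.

(0,0): Delta=-0.0134 Bond=2.8448
V0=0.3448

The replicating-portfolio and risk-neutral prices coincide; use p* = (1.16−0.92)/(1.32−0.92) = 0.6000 for the latter.
Terminal payoffs: V(1,0)=1.0000, V(1,1)=0.0000
Node (0,0) S=186.0000: V=(p*·0.0000+(1−p*)·1.0000)/1.16=0.3448; Δ=(0.0000−1.0000)/(245.5200−171.1200)=-0.0134; B=V−Δ·S=2.8448
The time-0 hedge costs 0.3448, which is the no-arbitrage price.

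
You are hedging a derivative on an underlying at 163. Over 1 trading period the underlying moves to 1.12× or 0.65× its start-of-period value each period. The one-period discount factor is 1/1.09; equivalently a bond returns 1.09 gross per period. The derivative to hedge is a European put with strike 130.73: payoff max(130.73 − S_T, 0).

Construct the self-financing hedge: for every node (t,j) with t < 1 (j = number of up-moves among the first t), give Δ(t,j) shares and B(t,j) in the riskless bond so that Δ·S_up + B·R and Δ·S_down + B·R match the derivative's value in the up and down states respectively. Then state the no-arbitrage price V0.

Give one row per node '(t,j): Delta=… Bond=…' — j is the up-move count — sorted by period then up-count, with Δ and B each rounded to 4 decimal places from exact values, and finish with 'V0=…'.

(0,0): Delta=-0.3235 Bond=54.1745
V0=1.4511

The replicating-portfolio and risk-neutral prices coincide; use p* = (1.09−0.65)/(1.12−0.65) = 0.9362 for the latter.
Payoff layer (t=1): V(1,0)=24.7800, V(1,1)=0.0000
  t=0,j=0: stock 163.0000 → up 182.5600 (V=0.0000), down 105.9500 (V=24.7800). Price 1.4511; hedge Δ=-0.3235, bond B=54.1745.
Check: Δ(0,0)·S0 + B(0,0) = 1.4511 = V0.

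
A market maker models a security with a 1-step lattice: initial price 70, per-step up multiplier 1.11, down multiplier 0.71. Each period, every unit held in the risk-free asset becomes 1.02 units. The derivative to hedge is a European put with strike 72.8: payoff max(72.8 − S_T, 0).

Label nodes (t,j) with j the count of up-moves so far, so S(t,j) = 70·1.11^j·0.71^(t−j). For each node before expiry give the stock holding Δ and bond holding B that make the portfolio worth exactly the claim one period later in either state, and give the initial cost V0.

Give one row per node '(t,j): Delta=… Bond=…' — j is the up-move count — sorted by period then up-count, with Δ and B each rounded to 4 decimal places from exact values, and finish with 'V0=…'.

(0,0): Delta=-0.8250 Bond=62.8456
V0=5.0956

The replicating-portfolio and risk-neutral prices coincide; use p* = (1.02−0.71)/(1.11−0.71) = 0.7750 for the latter.
At expiry t=1: V(1,0)=23.1000, V(1,1)=0.0000
(0,0): S=70.0000. Δ = (V_up−V_dn)/(S_up−S_dn) = (0.0000−23.1000)/(77.7000−49.7000) = -0.8250. V = [p*·0.0000 + (1−p*)·23.1000]/1.02 = 5.0956. B = V − Δ·S = 62.8456.
Root portfolio cost Δ·70+B reproduces V0=5.0956.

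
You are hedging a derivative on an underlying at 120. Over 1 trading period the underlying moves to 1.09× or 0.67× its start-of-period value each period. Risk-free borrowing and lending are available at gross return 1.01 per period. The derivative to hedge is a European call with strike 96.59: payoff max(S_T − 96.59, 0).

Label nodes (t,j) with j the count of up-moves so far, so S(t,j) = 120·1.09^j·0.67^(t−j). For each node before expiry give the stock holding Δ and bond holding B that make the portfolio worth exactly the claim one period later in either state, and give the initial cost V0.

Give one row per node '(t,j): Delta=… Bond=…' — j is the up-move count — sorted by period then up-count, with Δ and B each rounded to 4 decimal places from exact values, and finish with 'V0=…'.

(0,0): Delta=0.6788 Bond=-54.0328
V0=27.4196

No-arbitrage ⇒ martingale measure with p* = (R−d)/(u−d) = 0.8095.
At expiry t=1: V(1,0)=0.0000, V(1,1)=34.2100
(0,0): S=120.0000. Δ = (V_up−V_dn)/(S_up−S_dn) = (34.2100−0.0000)/(130.8000−80.4000) = 0.6788. V = [p*·34.2100 + (1−p*)·0.0000]/1.01 = 27.4196. B = V − Δ·S = -54.0328.
Self-financing check: at every node Δ·S+B equals the discounted successor values.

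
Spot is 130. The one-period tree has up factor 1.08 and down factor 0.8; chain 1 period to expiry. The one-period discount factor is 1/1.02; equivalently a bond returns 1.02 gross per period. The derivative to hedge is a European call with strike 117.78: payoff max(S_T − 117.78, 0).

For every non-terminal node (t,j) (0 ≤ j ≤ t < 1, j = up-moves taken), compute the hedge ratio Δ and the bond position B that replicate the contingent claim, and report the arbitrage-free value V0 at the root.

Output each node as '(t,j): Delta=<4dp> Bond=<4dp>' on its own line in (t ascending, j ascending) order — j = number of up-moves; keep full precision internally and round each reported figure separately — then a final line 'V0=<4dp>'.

Risk-neutral probability p* = (R−d)/(u−d) = (1.02−0.8)/(1.08−0.8) = 0.7857.
At expiry t=1: V(1,0)=0.0000, V(1,1)=22.6200
(0,0): S=130.0000. Δ = (V_up−V_dn)/(S_up−S_dn) = (22.6200−0.0000)/(140.4000−104.0000) = 0.6214. V = [p*·22.6200 + (1−p*)·0.0000]/1.02 = 17.4244. B = V − Δ·S = -63.3613.
Check: Δ(0,0)·S0 + B(0,0) = 17.4244 = V0.

(0,0): Delta=0.6214 Bond=-63.3613
V0=17.4244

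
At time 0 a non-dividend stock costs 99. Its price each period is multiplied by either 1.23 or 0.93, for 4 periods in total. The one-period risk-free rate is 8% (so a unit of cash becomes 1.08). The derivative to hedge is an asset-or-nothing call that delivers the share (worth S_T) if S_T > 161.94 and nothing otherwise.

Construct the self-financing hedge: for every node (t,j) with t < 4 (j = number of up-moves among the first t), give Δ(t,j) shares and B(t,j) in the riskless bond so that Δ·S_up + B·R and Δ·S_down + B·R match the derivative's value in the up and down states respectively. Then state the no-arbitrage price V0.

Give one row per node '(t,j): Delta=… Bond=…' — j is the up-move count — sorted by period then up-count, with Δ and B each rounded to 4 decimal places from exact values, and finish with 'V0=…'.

(0,0): Delta=1.9019 Bond=-146.3967
(1,0): Delta=1.3295 Bond=-105.4057
(1,1): Delta=2.3347 Bond=-210.8113
(2,0): Delta=0.0000 Bond=0.0000
(2,1): Delta=2.3347 Bond=-227.6762
(2,2): Delta=2.3347 Bond=-227.6762
(3,0): Delta=0.0000 Bond=0.0000
(3,1): Delta=0.0000 Bond=0.0000
(3,2): Delta=4.1000 Bond=-491.7806
(3,3): Delta=1.0000 Bond=0.0000
V0=41.8929

The replicating-portfolio and risk-neutral prices coincide; use p* = (1.08−0.93)/(1.23−0.93) = 0.5000 for the latter.
Payoff layer (t=4): V(4,0)=0.0000, V(4,1)=0.0000, V(4,2)=0.0000, V(4,3)=171.3300, V(4,4)=226.5978
  t=3,j=0: stock 79.6313 → up 97.9466 (V=0.0000), down 74.0571 (V=0.0000). Price 0.0000; hedge Δ=0.0000, bond B=0.0000.
  t=3,j=1: stock 105.3189 → up 129.5422 (V=0.0000), down 97.9466 (V=0.0000). Price 0.0000; hedge Δ=0.0000, bond B=0.0000.
  t=3,j=2: stock 139.2927 → up 171.3300 (V=171.3300), down 129.5422 (V=0.0000). Price 79.3195; hedge Δ=4.1000, bond B=-491.7806.
  t=3,j=3: stock 184.2258 → up 226.5978 (V=226.5978), down 171.3300 (V=171.3300). Price 184.2258; hedge Δ=1.0000, bond B=0.0000.
  t=2,j=0: stock 85.6251 → up 105.3189 (V=0.0000), down 79.6313 (V=0.0000). Price 0.0000; hedge Δ=0.0000, bond B=0.0000.
  t=2,j=1: stock 113.2461 → up 139.2927 (V=79.3195), down 105.3189 (V=0.0000). Price 36.7220; hedge Δ=2.3347, bond B=-227.6762.
  t=2,j=2: stock 149.7771 → up 184.2258 (V=184.2258), down 139.2927 (V=79.3195). Price 122.0117; hedge Δ=2.3347, bond B=-227.6762.
  t=1,j=0: stock 92.0700 → up 113.2461 (V=36.7220), down 85.6251 (V=0.0000). Price 17.0009; hedge Δ=1.3295, bond B=-105.4057.
  t=1,j=1: stock 121.7700 → up 149.7771 (V=122.0117), down 113.2461 (V=36.7220). Price 73.4878; hedge Δ=2.3347, bond B=-210.8113.
  t=0,j=0: stock 99.0000 → up 121.7700 (V=73.4878), down 92.0700 (V=17.0009). Price 41.8929; hedge Δ=1.9019, bond B=-146.3967.
Each (Δ,B) replicates both successor values, so the strategy is self-financing and V0 is arbitrage-free.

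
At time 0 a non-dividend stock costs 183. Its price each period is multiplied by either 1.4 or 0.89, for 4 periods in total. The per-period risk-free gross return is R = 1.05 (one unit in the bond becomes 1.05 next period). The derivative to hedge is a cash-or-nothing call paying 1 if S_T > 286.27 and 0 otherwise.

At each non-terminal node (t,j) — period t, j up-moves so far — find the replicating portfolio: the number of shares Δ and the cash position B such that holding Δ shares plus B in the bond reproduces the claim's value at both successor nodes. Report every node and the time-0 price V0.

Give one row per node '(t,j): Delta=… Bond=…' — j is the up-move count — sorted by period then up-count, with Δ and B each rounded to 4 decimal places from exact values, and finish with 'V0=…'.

(0,0): Delta=0.0019 Bond=-0.2655
(1,0): Delta=0.0011 Bond=-0.1484
(1,1): Delta=0.0030 Bond=-0.5641
(2,0): Delta=0.0000 Bond=0.0000
(2,1): Delta=0.0026 Bond=-0.4966
(2,2): Delta=0.0036 Bond=-0.8017
(3,0): Delta=0.0000 Bond=0.0000
(3,1): Delta=0.0000 Bond=0.0000
(3,2): Delta=0.0061 Bond=-1.6620
(3,3): Delta=0.0000 Bond=0.9524
V0=0.0777

No-arbitrage ⇒ martingale measure with p* = (R−d)/(u−d) = 0.3137.
Payoff layer (t=4): V(4,0)=0.0000, V(4,1)=0.0000, V(4,2)=0.0000, V(4,3)=1.0000, V(4,4)=1.0000
  t=3,j=0: stock 129.0093 → up 180.6131 (V=0.0000), down 114.8183 (V=0.0000). Price 0.0000; hedge Δ=0.0000, bond B=0.0000.
  t=3,j=1: stock 202.9360 → up 284.1104 (V=0.0000), down 180.6131 (V=0.0000). Price 0.0000; hedge Δ=0.0000, bond B=0.0000.
  t=3,j=2: stock 319.2252 → up 446.9153 (V=1.0000), down 284.1104 (V=0.0000). Price 0.2988; hedge Δ=0.0061, bond B=-1.6620.
  t=3,j=3: stock 502.1520 → up 703.0128 (V=1.0000), down 446.9153 (V=1.0000). Price 0.9524; hedge Δ=0.0000, bond B=0.9524.
  t=2,j=0: stock 144.9543 → up 202.9360 (V=0.0000), down 129.0093 (V=0.0000). Price 0.0000; hedge Δ=0.0000, bond B=0.0000.
  t=2,j=1: stock 228.0180 → up 319.2252 (V=0.2988), down 202.9360 (V=0.0000). Price 0.0893; hedge Δ=0.0026, bond B=-0.4966.
  t=2,j=2: stock 358.6800 → up 502.1520 (V=0.9524), down 319.2252 (V=0.2988). Price 0.4798; hedge Δ=0.0036, bond B=-0.8017.
  t=1,j=0: stock 162.8700 → up 228.0180 (V=0.0893), down 144.9543 (V=0.0000). Price 0.0267; hedge Δ=0.0011, bond B=-0.1484.
  t=1,j=1: stock 256.2000 → up 358.6800 (V=0.4798), down 228.0180 (V=0.0893). Price 0.2017; hedge Δ=0.0030, bond B=-0.5641.
  t=0,j=0: stock 183.0000 → up 256.2000 (V=0.2017), down 162.8700 (V=0.0267). Price 0.0777; hedge Δ=0.0019, bond B=-0.2655.
Self-financing check: at every node Δ·S+B equals the discounted successor values.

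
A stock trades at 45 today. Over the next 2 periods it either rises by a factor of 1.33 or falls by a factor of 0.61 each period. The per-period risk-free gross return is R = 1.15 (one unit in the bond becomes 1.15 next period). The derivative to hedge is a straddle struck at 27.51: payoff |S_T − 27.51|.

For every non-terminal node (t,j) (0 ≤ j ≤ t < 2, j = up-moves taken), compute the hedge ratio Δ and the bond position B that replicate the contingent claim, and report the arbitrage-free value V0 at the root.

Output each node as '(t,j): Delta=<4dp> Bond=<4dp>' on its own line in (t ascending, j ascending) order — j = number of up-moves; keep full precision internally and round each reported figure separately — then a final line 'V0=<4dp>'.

The replicating-portfolio and risk-neutral prices coincide; use p* = (1.15−0.61)/(1.33−0.61) = 0.7500 for the latter.
Terminal payoffs: V(2,0)=10.7655, V(2,1)=8.9985, V(2,2)=52.0905
Node (1,0) S=27.4500: V=(p*·8.9985+(1−p*)·10.7655)/1.15=8.2089; Δ=(8.9985−10.7655)/(36.5085−16.7445)=-0.0894; B=V−Δ·S=10.6631
Node (1,1) S=59.8500: V=(p*·52.0905+(1−p*)·8.9985)/1.15=35.9283; Δ=(52.0905−8.9985)/(79.6005−36.5085)=1.0000; B=V−Δ·S=-23.9217
Node (0,0) S=45.0000: V=(p*·35.9283+(1−p*)·8.2089)/1.15=25.2160; Δ=(35.9283−8.2089)/(59.8500−27.4500)=0.8555; B=V−Δ·S=-13.2831
Check: Δ(0,0)·S0 + B(0,0) = 25.2160 = V0.

(0,0): Delta=0.8555 Bond=-13.2831
(1,0): Delta=-0.0894 Bond=10.6631
(1,1): Delta=1.0000 Bond=-23.9217
V0=25.2160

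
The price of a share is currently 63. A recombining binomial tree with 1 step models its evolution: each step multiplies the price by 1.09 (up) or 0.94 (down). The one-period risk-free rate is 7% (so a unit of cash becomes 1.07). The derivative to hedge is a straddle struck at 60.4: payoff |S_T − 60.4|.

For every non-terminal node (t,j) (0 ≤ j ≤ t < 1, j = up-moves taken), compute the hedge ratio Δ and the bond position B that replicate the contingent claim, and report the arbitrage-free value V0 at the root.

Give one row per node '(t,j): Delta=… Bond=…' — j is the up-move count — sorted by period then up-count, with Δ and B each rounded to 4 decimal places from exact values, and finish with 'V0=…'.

Since d<R<u, set p* = (R−d)/(u−d) = 0.8667; price each node as the discounted p*-expectation of its children.
Terminal payoffs: V(1,0)=1.1800, V(1,1)=8.2700
Node (0,0) S=63.0000: V=(p*·8.2700+(1−p*)·1.1800)/1.07=6.8455; Δ=(8.2700−1.1800)/(68.6700−59.2200)=0.7503; B=V−Δ·S=-40.4212
Root portfolio cost Δ·63+B reproduces V0=6.8455.

(0,0): Delta=0.7503 Bond=-40.4212
V0=6.8455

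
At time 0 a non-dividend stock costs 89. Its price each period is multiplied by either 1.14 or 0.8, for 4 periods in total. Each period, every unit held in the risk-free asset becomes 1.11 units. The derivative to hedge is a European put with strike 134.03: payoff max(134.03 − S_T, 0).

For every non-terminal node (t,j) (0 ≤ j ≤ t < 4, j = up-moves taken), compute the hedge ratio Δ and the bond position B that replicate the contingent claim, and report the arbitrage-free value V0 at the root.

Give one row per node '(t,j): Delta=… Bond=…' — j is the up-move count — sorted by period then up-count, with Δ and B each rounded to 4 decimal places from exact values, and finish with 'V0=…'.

(0,0): Delta=-0.7017 Bond=69.1551
(1,0): Delta=-1.0000 Bond=98.0016
(1,1): Delta=-0.6814 Bond=74.7067
(2,0): Delta=-1.0000 Bond=108.7818
(2,1): Delta=-1.0000 Bond=108.7818
(2,2): Delta=-0.6598 Bond=80.4221
(3,0): Delta=-1.0000 Bond=120.7477
(3,1): Delta=-1.0000 Bond=120.7477
(3,2): Delta=-1.0000 Bond=120.7477
(3,3): Delta=-0.6367 Bond=86.2221
V0=6.7044

No-arbitrage ⇒ martingale measure with p* = (R−d)/(u−d) = 0.9118.
Terminal values V(4,·): V(4,0)=97.5756, V(4,1)=82.0825, V(4,2)=60.0048, V(4,3)=28.5441, V(4,4)=0.0000
Node (3,0) S=45.5680: V=(p*·82.0825+(1−p*)·97.5756)/1.11=75.1797; Δ=(82.0825−97.5756)/(51.9475−36.4544)=-1.0000; B=V−Δ·S=120.7477
Node (3,1) S=64.9344: V=(p*·60.0048+(1−p*)·82.0825)/1.11=55.8133; Δ=(60.0048−82.0825)/(74.0252−51.9475)=-1.0000; B=V−Δ·S=120.7477
Node (3,2) S=92.5315: V=(p*·28.5441+(1−p*)·60.0048)/1.11=28.2162; Δ=(28.5441−60.0048)/(105.4859−74.0252)=-1.0000; B=V−Δ·S=120.7477
Node (3,3) S=131.8574: V=(p*·0.0000+(1−p*)·28.5441)/1.11=2.2690; Δ=(0.0000−28.5441)/(150.3175−105.4859)=-0.6367; B=V−Δ·S=86.2221
Node (2,0) S=56.9600: V=(p*·55.8133+(1−p*)·75.1797)/1.11=51.8218; Δ=(55.8133−75.1797)/(64.9344−45.5680)=-1.0000; B=V−Δ·S=108.7818
Node (2,1) S=81.1680: V=(p*·28.2162+(1−p*)·55.8133)/1.11=27.6138; Δ=(28.2162−55.8133)/(92.5315−64.9344)=-1.0000; B=V−Δ·S=108.7818
Node (2,2) S=115.6644: V=(p*·2.2690+(1−p*)·28.2162)/1.11=4.1067; Δ=(2.2690−28.2162)/(131.8574−92.5315)=-0.6598; B=V−Δ·S=80.4221
Node (1,0) S=71.2000: V=(p*·27.6138+(1−p*)·51.8218)/1.11=26.8016; Δ=(27.6138−51.8218)/(81.1680−56.9600)=-1.0000; B=V−Δ·S=98.0016
Node (1,1) S=101.4600: V=(p*·4.1067+(1−p*)·27.6138)/1.11=5.5684; Δ=(4.1067−27.6138)/(115.6644−81.1680)=-0.6814; B=V−Δ·S=74.7067
Node (0,0) S=89.0000: V=(p*·5.5684+(1−p*)·26.8016)/1.11=6.7044; Δ=(5.5684−26.8016)/(101.4600−71.2000)=-0.7017; B=V−Δ·S=69.1551
The time-0 hedge costs 6.7044, which is the no-arbitrage price.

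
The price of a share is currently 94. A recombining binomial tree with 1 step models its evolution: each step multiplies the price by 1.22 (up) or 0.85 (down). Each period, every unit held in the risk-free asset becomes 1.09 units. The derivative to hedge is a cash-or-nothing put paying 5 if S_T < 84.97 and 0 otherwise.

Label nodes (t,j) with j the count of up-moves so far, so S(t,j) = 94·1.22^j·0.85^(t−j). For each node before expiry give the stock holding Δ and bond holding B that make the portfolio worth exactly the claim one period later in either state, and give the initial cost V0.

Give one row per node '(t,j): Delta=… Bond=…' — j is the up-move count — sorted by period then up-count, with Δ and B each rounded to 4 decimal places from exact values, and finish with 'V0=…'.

(0,0): Delta=-0.1438 Bond=15.1252
V0=1.6117

Since d<R<u, set p* = (R−d)/(u−d) = 0.6486; price each node as the discounted p*-expectation of its children.
Terminal values V(1,·): V(1,0)=5.0000, V(1,1)=0.0000
Node (0,0) S=94.0000: V=(p*·0.0000+(1−p*)·5.0000)/1.09=1.6117; Δ=(0.0000−5.0000)/(114.6800−79.9000)=-0.1438; B=V−Δ·S=15.1252
Self-financing check: at every node Δ·S+B equals the discounted successor values.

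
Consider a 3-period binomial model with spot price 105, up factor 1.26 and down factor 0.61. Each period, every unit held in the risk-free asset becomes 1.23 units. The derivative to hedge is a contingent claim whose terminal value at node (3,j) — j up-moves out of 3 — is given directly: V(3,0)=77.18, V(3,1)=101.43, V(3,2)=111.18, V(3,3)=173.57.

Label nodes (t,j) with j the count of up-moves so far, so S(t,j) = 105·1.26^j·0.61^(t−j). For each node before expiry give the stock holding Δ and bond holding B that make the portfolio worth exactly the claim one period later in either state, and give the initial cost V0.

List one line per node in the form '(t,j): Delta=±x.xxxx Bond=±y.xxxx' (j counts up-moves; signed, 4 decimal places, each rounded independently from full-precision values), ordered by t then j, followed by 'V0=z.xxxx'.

(0,0): Delta=0.5586 Bond=30.1603
(1,0): Delta=0.2035 Bond=59.8405
(1,1): Delta=0.5669 Bond=35.9967
(2,0): Delta=0.9549 Bond=44.2458
(2,1): Delta=0.1859 Bond=75.0244
(2,2): Delta=0.5758 Bond=42.7881
V0=88.8087

Risk-neutral probability p* = (R−d)/(u−d) = (1.23−0.61)/(1.26−0.61) = 0.9538.
Terminal payoffs: V(3,0)=77.1800, V(3,1)=101.4300, V(3,2)=111.1800, V(3,3)=173.5700
  t=2,j=0: stock 39.0705 → up 49.2288 (V=101.4300), down 23.8330 (V=77.1800). Price 81.5535; hedge Δ=0.9549, bond B=44.2458.
  t=2,j=1: stock 80.7030 → up 101.6858 (V=111.1800), down 49.2288 (V=101.4300). Price 90.0244; hedge Δ=0.1859, bond B=75.0244.
  t=2,j=2: stock 166.6980 → up 210.0395 (V=173.5700), down 101.6858 (V=111.1800). Price 138.7727; hedge Δ=0.5758, bond B=42.7881.
  t=1,j=0: stock 64.0500 → up 80.7030 (V=90.0244), down 39.0705 (V=81.5535). Price 72.8727; hedge Δ=0.2035, bond B=59.8405.
  t=1,j=1: stock 132.3000 → up 166.6980 (V=138.7727), down 80.7030 (V=90.0244). Price 110.9942; hedge Δ=0.5669, bond B=35.9967.
  t=0,j=0: stock 105.0000 → up 132.3000 (V=110.9942), down 64.0500 (V=72.8727). Price 88.8087; hedge Δ=0.5586, bond B=30.1603.
Each (Δ,B) replicates both successor values, so the strategy is self-financing and V0 is arbitrage-free.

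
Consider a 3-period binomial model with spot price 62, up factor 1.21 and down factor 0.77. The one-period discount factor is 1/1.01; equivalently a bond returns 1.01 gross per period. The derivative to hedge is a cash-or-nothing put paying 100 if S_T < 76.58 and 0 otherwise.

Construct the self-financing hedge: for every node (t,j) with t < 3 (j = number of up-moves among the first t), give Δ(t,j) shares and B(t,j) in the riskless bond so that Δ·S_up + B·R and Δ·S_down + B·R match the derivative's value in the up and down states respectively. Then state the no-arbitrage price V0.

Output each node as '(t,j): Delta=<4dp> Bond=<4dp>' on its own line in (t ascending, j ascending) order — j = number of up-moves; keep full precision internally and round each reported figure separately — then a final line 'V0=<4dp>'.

(0,0): Delta=-1.0691 Bond=147.5939
(1,0): Delta=0.0000 Bond=98.0296
(1,1): Delta=-1.6361 Bond=191.6033
(2,0): Delta=0.0000 Bond=99.0099
(2,1): Delta=0.0000 Bond=99.0099
(2,2): Delta=-2.5037 Bond=272.2772
V0=81.3079

No-arbitrage ⇒ martingale measure with p* = (R−d)/(u−d) = 0.5455.
Payoff layer (t=3): V(3,0)=100.0000, V(3,1)=100.0000, V(3,2)=100.0000, V(3,3)=0.0000
Node (2,0) S=36.7598: V=(p*·100.0000+(1−p*)·100.0000)/1.01=99.0099; Δ=(100.0000−100.0000)/(44.4794−28.3050)=0.0000; B=V−Δ·S=99.0099
Node (2,1) S=57.7654: V=(p*·100.0000+(1−p*)·100.0000)/1.01=99.0099; Δ=(100.0000−100.0000)/(69.8961−44.4794)=0.0000; B=V−Δ·S=99.0099
Node (2,2) S=90.7742: V=(p*·0.0000+(1−p*)·100.0000)/1.01=45.0045; Δ=(0.0000−100.0000)/(109.8368−69.8961)=-2.5037; B=V−Δ·S=272.2772
Node (1,0) S=47.7400: V=(p*·99.0099+(1−p*)·99.0099)/1.01=98.0296; Δ=(99.0099−99.0099)/(57.7654−36.7598)=0.0000; B=V−Δ·S=98.0296
Node (1,1) S=75.0200: V=(p*·45.0045+(1−p*)·99.0099)/1.01=68.8638; Δ=(45.0045−99.0099)/(90.7742−57.7654)=-1.6361; B=V−Δ·S=191.6033
Node (0,0) S=62.0000: V=(p*·68.8638+(1−p*)·98.0296)/1.01=81.3079; Δ=(68.8638−98.0296)/(75.0200−47.7400)=-1.0691; B=V−Δ·S=147.5939
The time-0 hedge costs 81.3079, which is the no-arbitrage price.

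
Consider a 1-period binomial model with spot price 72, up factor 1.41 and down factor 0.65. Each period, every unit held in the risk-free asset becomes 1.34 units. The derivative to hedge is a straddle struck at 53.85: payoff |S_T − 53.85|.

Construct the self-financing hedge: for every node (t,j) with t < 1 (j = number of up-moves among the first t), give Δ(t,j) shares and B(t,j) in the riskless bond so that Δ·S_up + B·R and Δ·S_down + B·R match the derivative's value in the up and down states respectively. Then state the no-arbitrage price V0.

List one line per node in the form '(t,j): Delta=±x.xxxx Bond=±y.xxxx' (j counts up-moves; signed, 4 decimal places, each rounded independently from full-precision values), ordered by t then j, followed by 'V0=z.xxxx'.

Since d<R<u, set p* = (R−d)/(u−d) = 0.9079; price each node as the discounted p*-expectation of its children.
Terminal values V(1,·): V(1,0)=7.0500, V(1,1)=47.6700
  t=0,j=0: stock 72.0000 → up 101.5200 (V=47.6700), down 46.8000 (V=7.0500). Price 32.7826; hedge Δ=0.7423, bond B=-20.6648.
Self-financing check: at every node Δ·S+B equals the discounted successor values.

(0,0): Delta=0.7423 Bond=-20.6648
V0=32.7826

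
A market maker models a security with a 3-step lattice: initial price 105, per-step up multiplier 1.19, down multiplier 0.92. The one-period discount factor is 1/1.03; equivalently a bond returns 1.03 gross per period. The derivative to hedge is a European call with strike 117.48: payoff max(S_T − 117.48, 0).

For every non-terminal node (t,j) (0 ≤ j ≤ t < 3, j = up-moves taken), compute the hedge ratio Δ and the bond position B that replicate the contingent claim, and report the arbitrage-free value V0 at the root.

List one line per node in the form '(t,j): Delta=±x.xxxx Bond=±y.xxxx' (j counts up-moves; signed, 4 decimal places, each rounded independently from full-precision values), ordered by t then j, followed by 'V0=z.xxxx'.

(0,0): Delta=0.5316 Bond=-46.9270
(1,0): Delta=0.2929 Bond=-25.2743
(1,1): Delta=0.8001 Bond=-81.8773
(2,0): Delta=0.0000 Bond=0.0000
(2,1): Delta=0.6223 Bond=-63.8980
(2,2): Delta=1.0000 Bond=-114.0583
V0=8.8955

Under the risk-neutral measure, an up-move has probability p* = (R−d)/(u−d) = 0.4074 and values discount at R = 1.03.
Terminal values V(3,·): V(3,0)=0.0000, V(3,1)=0.0000, V(3,2)=19.3153, V(3,3)=59.4617
(2,0): S=88.8720. Δ = (V_up−V_dn)/(S_up−S_dn) = (0.0000−0.0000)/(105.7577−81.7622) = 0.0000. V = [p*·0.0000 + (1−p*)·0.0000]/1.03 = 0.0000. B = V − Δ·S = 0.0000.
(2,1): S=114.9540. Δ = (V_up−V_dn)/(S_up−S_dn) = (19.3153−0.0000)/(136.7953−105.7577) = 0.6223. V = [p*·19.3153 + (1−p*)·0.0000]/1.03 = 7.6400. B = V − Δ·S = -63.8980.
(2,2): S=148.6905. Δ = (V_up−V_dn)/(S_up−S_dn) = (59.4617−19.3153)/(176.9417−136.7953) = 1.0000. V = [p*·59.4617 + (1−p*)·19.3153]/1.03 = 34.6322. B = V − Δ·S = -114.0583.
(1,0): S=96.6000. Δ = (V_up−V_dn)/(S_up−S_dn) = (7.6400−0.0000)/(114.9540−88.8720) = 0.2929. V = [p*·7.6400 + (1−p*)·0.0000]/1.03 = 3.0219. B = V − Δ·S = -25.2743.
(1,1): S=124.9500. Δ = (V_up−V_dn)/(S_up−S_dn) = (34.6322−7.6400)/(148.6905−114.9540) = 0.8001. V = [p*·34.6322 + (1−p*)·7.6400]/1.03 = 18.0940. B = V − Δ·S = -81.8773.
(0,0): S=105.0000. Δ = (V_up−V_dn)/(S_up−S_dn) = (18.0940−3.0219)/(124.9500−96.6000) = 0.5316. V = [p*·18.0940 + (1−p*)·3.0219]/1.03 = 8.8955. B = V − Δ·S = -46.9270.
Check: Δ(0,0)·S0 + B(0,0) = 8.8955 = V0.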